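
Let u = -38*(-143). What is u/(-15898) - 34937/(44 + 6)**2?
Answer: -284506713/19872500 ≈ -14.317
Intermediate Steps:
u = 5434
u/(-15898) - 34937/(44 + 6)**2 = 5434/(-15898) - 34937/(44 + 6)**2 = 5434*(-1/15898) - 34937/(50**2) = -2717/7949 - 34937/2500 = -284506713/19872500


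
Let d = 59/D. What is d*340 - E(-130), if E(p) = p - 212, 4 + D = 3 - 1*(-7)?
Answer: 11056/3 ≈ 3685.3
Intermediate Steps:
D = 6 (D = -4 + (3 - 1*(-7)) = -4 + (3 + 7) = -4 + 10 = 6)
E(p) = -212 + p
d = 59/6 ≈ 9.8333
d*340 - E(-130) = (59/6)*340 - (-212 - 130) = 10030/3 - 1*(-342) = 10030/3 + 342 = 11056/3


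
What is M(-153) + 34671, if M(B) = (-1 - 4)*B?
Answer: 35436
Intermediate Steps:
M(B) = -5*B
M(-153) + 34671 = -5*(-153) + 34671 = 765 + 34671 = 35436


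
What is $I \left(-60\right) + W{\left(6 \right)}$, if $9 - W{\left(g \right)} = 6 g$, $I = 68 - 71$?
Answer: $153$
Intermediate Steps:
$I = -3$
$W{\left(g \right)} = 9 - 6 g$
$I \left(-60\right) + W{\left(6 \right)} = \left(-3\right) \left(-60\right) + \left(9 - 36\right) = 180 + \left(9 - 36\right) = 180 - 27 = 153$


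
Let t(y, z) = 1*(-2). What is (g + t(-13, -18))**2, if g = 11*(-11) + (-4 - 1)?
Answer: 16384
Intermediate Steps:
t(y, z) = -2
g = -126 (g = -121 - 5 = -126)
(g + t(-13, -18))**2 = (-126 - 2)**2 = (-128)**2 = 16384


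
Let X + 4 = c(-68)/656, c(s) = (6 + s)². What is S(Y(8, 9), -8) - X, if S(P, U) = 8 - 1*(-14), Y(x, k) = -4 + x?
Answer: 3303/164 ≈ 20.140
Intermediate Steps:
X = 305/164 (X = -4 + (6 - 68)²/656 = -4 + (-62)²*(1/656) = -4 + 3844*(1/656) = -4 + 961/164 = 305/164 ≈ 1.8598)
S(P, U) = 22 (S(P, U) = 8 + 14 = 22)
S(Y(8, 9), -8) - X = 22 - 1*305/164 = 22 - 305/164 = 3303/164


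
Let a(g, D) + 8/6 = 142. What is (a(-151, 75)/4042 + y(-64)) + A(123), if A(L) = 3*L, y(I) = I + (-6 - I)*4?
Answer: 3256042/6063 ≈ 537.04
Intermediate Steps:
a(g, D) = 422/3 (a(g, D) = -4/3 + 142 = 422/3)
y(I) = -24 - 3*I (y(I) = I + (-24 - 4*I) = -24 - 3*I)
(a(-151, 75)/4042 + y(-64)) + A(123) = ((422/3)/4042 + (-24 - 3*(-64))) + 3*123 = ((422/3)*(1/4042) + (-24 + 192)) + 369 = (211/6063 + 168) + 369 = 1018795/6063 + 369 = 3256042/6063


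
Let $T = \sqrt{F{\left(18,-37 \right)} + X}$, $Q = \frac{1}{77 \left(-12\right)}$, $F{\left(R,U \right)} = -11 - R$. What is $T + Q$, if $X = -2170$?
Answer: $- \frac{1}{924} + i \sqrt{2199} \approx -0.0010823 + 46.893 i$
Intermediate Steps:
$Q = - \frac{1}{924}$ ($Q = \frac{1}{-924} = - \frac{1}{924} \approx -0.0010823$)
$T = i \sqrt{2199}$ ($T = \sqrt{\left(-11 - 18\right) - 2170} = \sqrt{-29 - 2170} = \sqrt{-2199} = i \sqrt{2199} \approx 46.893 i$)
$T + Q = i \sqrt{2199} - \frac{1}{924} = - \frac{1}{924} + i \sqrt{2199}$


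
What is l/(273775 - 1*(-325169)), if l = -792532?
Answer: -198133/149736 ≈ -1.3232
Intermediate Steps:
l/(273775 - 1*(-325169)) = -792532/(273775 - 1*(-325169)) = -792532/(273775 + 325169) = -792532/598944 = -792532*1/598944 = -198133/149736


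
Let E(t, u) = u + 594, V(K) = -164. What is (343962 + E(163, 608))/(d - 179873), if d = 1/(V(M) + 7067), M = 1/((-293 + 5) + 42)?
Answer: -1191333546/620831659 ≈ -1.9189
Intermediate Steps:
M = -1/246 (M = 1/(-288 + 42) = 1/(-246) = -1/246 ≈ -0.0040650)
E(t, u) = 594 + u
d = 1/6903 (d = 1/(-164 + 7067) = 1/6903 ≈ 0.00014486)
(343962 + E(163, 608))/(d - 179873) = (343962 + (594 + 608))/(1/6903 - 179873) = (343962 + 1202)/(-1241663318/6903) = 345164*(-6903/1241663318) = -1191333546/620831659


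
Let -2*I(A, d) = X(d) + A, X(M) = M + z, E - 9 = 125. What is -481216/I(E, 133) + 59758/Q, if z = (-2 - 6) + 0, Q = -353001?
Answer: 339723981110/91427259 ≈ 3715.8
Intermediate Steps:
E = 134 (E = 9 + 125 = 134)
z = -8 (z = -8 + 0 = -8)
X(M) = -8 + M (X(M) = M - 8 = -8 + M)
I(A, d) = 4 - A/2 - d/2 (I(A, d) = -((-8 + d) + A)/2 = -(-8 + A + d)/2 = 4 - A/2 - d/2)
-481216/I(E, 133) + 59758/Q = -481216/(4 - 1/2*134 - 1/2*133) + 59758/(-353001) = -481216/(4 - 67 - 133/2) + 59758*(-1/353001) = -481216/(-259/2) - 59758/353001 = -481216*(-2/259) - 59758/353001 = 962432/259 - 59758/353001 = 339723981110/91427259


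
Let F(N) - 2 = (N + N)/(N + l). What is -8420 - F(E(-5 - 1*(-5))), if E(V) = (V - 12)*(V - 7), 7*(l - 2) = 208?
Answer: -1137166/135 ≈ -8423.5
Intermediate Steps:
l = 222/7 (l = 2 + (1/7)*208 = 2 + 208/7 = 222/7 ≈ 31.714)
E(V) = (-12 + V)*(-7 + V)
F(N) = 2 + 2*N/(222/7 + N) (F(N) = 2 + (N + N)/(N + 222/7) = 2 + (2*N)/(222/7 + N) = 2 + 2*N/(222/7 + N))
-8420 - F(E(-5 - 1*(-5))) = -8420 - 4*(111 + 7*(84 + (-5 - 1*(-5))**2 - 19*(-5 - 1*(-5))))/(222 + 7*(84 + (-5 - 1*(-5))**2 - 19*(-5 - 1*(-5)))) = -8420 - 4*(111 + 7*(84 + (-5 + 5)**2 - 19*(-5 + 5)))/(222 + 7*(84 + (-5 + 5)**2 - 19*(-5 + 5))) = -8420 - 4*(111 + 7*(84 + 0**2 - 19*0))/(222 + 7*(84 + 0**2 - 19*0)) = -8420 - 4*(111 + 7*(84 + 0 + 0))/(222 + 7*(84 + 0 + 0)) = -8420 - 4*(111 + 7*84)/(222 + 7*84) = -8420 - 4*(111 + 588)/(222 + 588) = -8420 - 4*699/810 = -8420 - 1*466/135 = -8420 - 466/135 = -1137166/135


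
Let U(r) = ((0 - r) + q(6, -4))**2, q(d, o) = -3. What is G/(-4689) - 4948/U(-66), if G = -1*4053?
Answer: -790535/2067849 ≈ -0.38230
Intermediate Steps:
U(r) = (-3 - r)**2 (U(r) = ((0 - r) - 3)**2 = (-r - 3)**2 = (-3 - r)**2)
G = -4053
G/(-4689) - 4948/U(-66) = -4053/(-4689) - 4948/(3 - 66)**2 = -4053*(-1/4689) - 4948/((-63)**2) = 1351/1563 - 4948/3969 = -790535/2067849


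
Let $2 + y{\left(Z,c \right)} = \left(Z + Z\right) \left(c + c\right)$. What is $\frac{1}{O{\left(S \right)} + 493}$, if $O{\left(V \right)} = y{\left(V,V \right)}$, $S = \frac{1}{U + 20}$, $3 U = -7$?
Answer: $\frac{2809}{1379255} \approx 0.0020366$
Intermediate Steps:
$U = - \frac{7}{3}$ ($U = \frac{1}{3} \left(-7\right) = - \frac{7}{3} \approx -2.3333$)
$S = \frac{3}{53}$ ($S = \frac{1}{- \frac{7}{3} + 20} = \frac{1}{\frac{53}{3}} = \frac{3}{53} \approx 0.056604$)
$y{\left(Z,c \right)} = -2 + 4 Z c$ ($y{\left(Z,c \right)} = -2 + \left(Z + Z\right) \left(c + c\right) = -2 + 2 Z 2 c = -2 + 4 Z c$)
$O{\left(V \right)} = -2 + 4 V^{2}$ ($O{\left(V \right)} = -2 + 4 V V = -2 + 4 V^{2}$)
$\frac{1}{O{\left(S \right)} + 493} = \frac{1}{\left(-2 + 4 \left(\frac{3}{53}\right)^{2}\right) + 493} = \frac{1}{\left(-2 + 4 \cdot \frac{9}{2809}\right) + 493} = \frac{1}{\left(-2 + \frac{36}{2809}\right) + 493} = \frac{1}{- \frac{5582}{2809} + 493} = \frac{1}{\frac{1379255}{2809}} = \frac{2809}{1379255}$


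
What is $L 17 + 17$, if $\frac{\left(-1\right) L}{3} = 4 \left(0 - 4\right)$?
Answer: $833$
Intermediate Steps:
$L = 48$ ($L = - 3 \cdot 4 \left(0 - 4\right) = - 3 \cdot 4 \left(-4\right) = \left(-3\right) \left(-16\right) = 48$)
$L 17 + 17 = 48 \cdot 17 + 17 = 816 + 17 = 833$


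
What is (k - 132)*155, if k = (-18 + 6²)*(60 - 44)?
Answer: 24180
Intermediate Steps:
k = 288 (k = (-18 + 36)*16 = 18*16 = 288)
(k - 132)*155 = (288 - 132)*155 = 156*155 = 24180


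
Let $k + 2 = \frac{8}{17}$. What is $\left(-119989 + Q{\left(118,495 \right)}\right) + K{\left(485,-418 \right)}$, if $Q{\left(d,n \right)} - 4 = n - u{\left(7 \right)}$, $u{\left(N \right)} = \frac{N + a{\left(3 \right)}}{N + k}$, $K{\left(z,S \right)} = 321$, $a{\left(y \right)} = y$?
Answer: $- \frac{11082887}{93} \approx -1.1917 \cdot 10^{5}$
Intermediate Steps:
$k = - \frac{26}{17}$ ($k = -2 + \frac{8}{17} = - \frac{26}{17} \approx -1.5294$)
$u{\left(N \right)} = \frac{3 + N}{- \frac{26}{17} + N}$ ($u{\left(N \right)} = \frac{N + 3}{N - \frac{26}{17}} = \frac{3 + N}{- \frac{26}{17} + N}$)
$Q{\left(d,n \right)} = \frac{202}{93} + n$ ($Q{\left(d,n \right)} = 4 + \left(n - \frac{17 \left(3 + 7\right)}{-26 + 17 \cdot 7}\right) = 4 + \left(n - 17 \frac{1}{-26 + 119} \cdot 10\right) = 4 + \left(n - 17 \cdot \frac{1}{93} \cdot 10\right) = 4 + \left(n - \frac{170}{93}\right) = 4 + \left(- \frac{170}{93} + n\right) = \frac{202}{93} + n$)
$\left(-119989 + Q{\left(118,495 \right)}\right) + K{\left(485,-418 \right)} = \left(-119989 + \left(\frac{202}{93} + 495\right)\right) + 321 = \left(-119989 + \frac{46237}{93}\right) + 321 = - \frac{11112740}{93} + 321 = - \frac{11082887}{93}$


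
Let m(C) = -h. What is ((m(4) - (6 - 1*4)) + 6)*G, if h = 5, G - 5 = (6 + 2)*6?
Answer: -53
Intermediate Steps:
G = 53 (G = 5 + (6 + 2)*6 = 5 + 8*6 = 5 + 48 = 53)
m(C) = -5 (m(C) = -1*5 = -5)
((m(4) - (6 - 1*4)) + 6)*G = ((-5 - (6 - 1*4)) + 6)*53 = ((-5 - (6 - 4)) + 6)*53 = ((-5 - 1*2) + 6)*53 = ((-5 - 2) + 6)*53 = (-7 + 6)*53 = -1*53 = -53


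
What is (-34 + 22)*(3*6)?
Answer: -216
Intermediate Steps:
(-34 + 22)*(3*6) = -12*18 = -216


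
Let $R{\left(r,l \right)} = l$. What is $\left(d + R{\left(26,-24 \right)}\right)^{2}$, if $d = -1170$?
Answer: $1425636$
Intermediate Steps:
$\left(d + R{\left(26,-24 \right)}\right)^{2} = \left(-1170 - 24\right)^{2} = \left(-1194\right)^{2} = 1425636$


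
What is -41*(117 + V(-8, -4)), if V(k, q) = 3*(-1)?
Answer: -4674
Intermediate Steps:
V(k, q) = -3
-41*(117 + V(-8, -4)) = -41*(117 - 3) = -41*114 = -4674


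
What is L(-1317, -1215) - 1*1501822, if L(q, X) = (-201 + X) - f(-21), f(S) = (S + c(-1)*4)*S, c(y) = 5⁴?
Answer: -1451179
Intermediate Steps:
c(y) = 625
f(S) = S*(2500 + S) (f(S) = (S + 625*4)*S = (S + 2500)*S = (2500 + S)*S = S*(2500 + S))
L(q, X) = 51858 + X (L(q, X) = (-201 + X) - (-21)*(2500 - 21) = (-201 + X) - (-21)*2479 = (-201 + X) - 1*(-52059) = (-201 + X) + 52059 = 51858 + X)
L(-1317, -1215) - 1*1501822 = (51858 - 1215) - 1*1501822 = 50643 - 1501822 = -1451179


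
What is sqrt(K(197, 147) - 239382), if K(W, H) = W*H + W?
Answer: I*sqrt(210226) ≈ 458.5*I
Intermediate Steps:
K(W, H) = W + H*W (K(W, H) = H*W + W = W + H*W)
sqrt(K(197, 147) - 239382) = sqrt(197*(1 + 147) - 239382) = sqrt(197*148 - 239382) = sqrt(29156 - 239382) = sqrt(-210226) = I*sqrt(210226)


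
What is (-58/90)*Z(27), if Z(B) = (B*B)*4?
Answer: -9396/5 ≈ -1879.2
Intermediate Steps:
Z(B) = 4*B² (Z(B) = B²*4 = 4*B²)
(-58/90)*Z(27) = (-58/90)*(4*27²) = (-58*1/90)*(4*729) = -29/45*2916 = -9396/5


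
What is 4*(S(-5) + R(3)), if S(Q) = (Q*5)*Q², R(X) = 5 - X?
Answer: -2492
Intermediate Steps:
S(Q) = 5*Q³ (S(Q) = (5*Q)*Q² = 5*Q³)
4*(S(-5) + R(3)) = 4*(5*(-5)³ + (5 - 1*3)) = 4*(5*(-125) + (5 - 3)) = 4*(-625 + 2) = 4*(-623) = -2492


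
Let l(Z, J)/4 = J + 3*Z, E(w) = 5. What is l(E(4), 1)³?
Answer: 262144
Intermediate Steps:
l(Z, J) = 4*J + 12*Z (l(Z, J) = 4*(J + 3*Z) = 4*J + 12*Z)
l(E(4), 1)³ = (4*1 + 12*5)³ = (4 + 60)³ = 64³ = 262144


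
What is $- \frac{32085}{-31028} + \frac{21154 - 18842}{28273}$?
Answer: $\frac{978875941}{877254644} \approx 1.1158$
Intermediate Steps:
$- \frac{32085}{-31028} + \frac{21154 - 18842}{28273} = \left(-32085\right) \left(- \frac{1}{31028}\right) + \left(21154 - 18842\right) \frac{1}{28273} = \frac{32085}{31028} + 2312 \cdot \frac{1}{28273} = \frac{32085}{31028} + \frac{2312}{28273} = \frac{978875941}{877254644}$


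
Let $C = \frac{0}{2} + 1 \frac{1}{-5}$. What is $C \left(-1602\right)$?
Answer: $\frac{1602}{5} \approx 320.4$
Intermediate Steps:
$C = - \frac{1}{5}$ ($C = 0 \cdot \frac{1}{2} + 1 \left(- \frac{1}{5}\right) = 0 - \frac{1}{5} = - \frac{1}{5} \approx -0.2$)
$C \left(-1602\right) = \left(- \frac{1}{5}\right) \left(-1602\right) = \frac{1602}{5}$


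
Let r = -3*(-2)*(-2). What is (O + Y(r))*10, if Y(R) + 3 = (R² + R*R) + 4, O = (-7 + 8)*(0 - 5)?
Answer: 2840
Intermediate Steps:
O = -5 (O = 1*(-5) = -5)
r = -12 (r = 6*(-2) = -12)
Y(R) = 1 + 2*R² (Y(R) = -3 + ((R² + R*R) + 4) = -3 + ((R² + R²) + 4) = -3 + (2*R² + 4) = -3 + (4 + 2*R²) = 1 + 2*R²)
(O + Y(r))*10 = (-5 + (1 + 2*(-12)²))*10 = (-5 + (1 + 2*144))*10 = (-5 + (1 + 288))*10 = (-5 + 289)*10 = 284*10 = 2840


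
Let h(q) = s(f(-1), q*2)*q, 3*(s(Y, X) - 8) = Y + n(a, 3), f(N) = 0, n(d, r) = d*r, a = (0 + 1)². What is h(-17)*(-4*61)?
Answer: 37332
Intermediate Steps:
a = 1 (a = 1² = 1)
s(Y, X) = 9 + Y/3 (s(Y, X) = 8 + (Y + 1*3)/3 = 8 + (Y + 3)/3 = 8 + (3 + Y)/3 = 8 + (1 + Y/3) = 9 + Y/3)
h(q) = 9*q (h(q) = (9 + (⅓)*0)*q = (9 + 0)*q = 9*q)
h(-17)*(-4*61) = (9*(-17))*(-4*61) = -153*(-244) = 37332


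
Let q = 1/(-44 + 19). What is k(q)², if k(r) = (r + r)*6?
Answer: 144/625 ≈ 0.23040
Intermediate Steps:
q = -1/25 (q = 1/(-25) = -1/25 ≈ -0.040000)
k(r) = 12*r (k(r) = (2*r)*6 = 12*r)
k(q)² = (12*(-1/25))² = (-12/25)² = 144/625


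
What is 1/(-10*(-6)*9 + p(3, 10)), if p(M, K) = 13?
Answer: 1/553 ≈ 0.0018083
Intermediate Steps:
1/(-10*(-6)*9 + p(3, 10)) = 1/(-10*(-6)*9 + 13) = 1/(60*9 + 13) = 1/(540 + 13) = 1/553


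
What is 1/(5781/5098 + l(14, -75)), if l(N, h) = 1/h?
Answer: 382350/428477 ≈ 0.89235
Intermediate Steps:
1/(5781/5098 + l(14, -75)) = 1/(5781/5098 + 1/(-75)) = 1/(5781*(1/5098) - 1/75) = 1/(5781/5098 - 1/75) = 1/(428477/382350) = 382350/428477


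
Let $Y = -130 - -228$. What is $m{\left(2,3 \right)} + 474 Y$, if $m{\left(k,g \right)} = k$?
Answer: $46454$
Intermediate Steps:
$Y = 98$ ($Y = -130 + 228 = 98$)
$m{\left(2,3 \right)} + 474 Y = 2 + 474 \cdot 98 = 2 + 46452 = 46454$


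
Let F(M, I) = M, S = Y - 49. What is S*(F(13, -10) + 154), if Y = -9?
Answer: -9686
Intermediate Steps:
S = -58 (S = -9 - 49 = -58)
S*(F(13, -10) + 154) = -58*(13 + 154) = -58*167 = -9686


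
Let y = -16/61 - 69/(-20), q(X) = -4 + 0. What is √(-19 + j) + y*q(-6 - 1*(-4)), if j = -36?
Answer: -3889/305 + I*√55 ≈ -12.751 + 7.4162*I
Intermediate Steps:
q(X) = -4
y = 3889/1220 (y = -16*1/61 - 69*(-1/20) = -16/61 + 69/20 = 3889/1220 ≈ 3.1877)
√(-19 + j) + y*q(-6 - 1*(-4)) = √(-19 - 36) + (3889/1220)*(-4) = √(-55) - 3889/305 = I*√55 - 3889/305 = -3889/305 + I*√55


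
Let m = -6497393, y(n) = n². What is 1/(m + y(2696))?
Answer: 1/771023 ≈ 1.2970e-6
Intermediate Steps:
1/(m + y(2696)) = 1/(-6497393 + 2696²) = 1/(-6497393 + 7268416) = 1/771023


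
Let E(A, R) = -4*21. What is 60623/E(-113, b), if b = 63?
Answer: -60623/84 ≈ -721.70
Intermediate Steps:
E(A, R) = -84
60623/E(-113, b) = 60623/(-84) = 60623*(-1/84) = -60623/84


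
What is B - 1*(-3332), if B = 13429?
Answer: 16761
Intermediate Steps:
B - 1*(-3332) = 13429 - 1*(-3332) = 13429 + 3332 = 16761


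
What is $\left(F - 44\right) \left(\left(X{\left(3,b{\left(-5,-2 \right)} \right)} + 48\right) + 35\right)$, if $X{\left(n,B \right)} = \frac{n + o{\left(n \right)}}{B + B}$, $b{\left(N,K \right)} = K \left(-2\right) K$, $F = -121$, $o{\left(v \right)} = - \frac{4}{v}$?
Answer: $- \frac{218845}{16} \approx -13678.0$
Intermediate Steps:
$b{\left(N,K \right)} = - 2 K^{2}$ ($b{\left(N,K \right)} = - 2 K K = - 2 K^{2}$)
$X{\left(n,B \right)} = \frac{n - \frac{4}{n}}{2 B}$ ($X{\left(n,B \right)} = \frac{n - \frac{4}{n}}{B + B} = \frac{n - \frac{4}{n}}{2 B}$)
$\left(F - 44\right) \left(\left(X{\left(3,b{\left(-5,-2 \right)} \right)} + 48\right) + 35\right) = \left(-121 - 44\right) \left(\left(\frac{-4 + 3^{2}}{2 \left(- 2 \left(-2\right)^{2}\right) 3} + 48\right) + 35\right) = - 165 \left(\left(\frac{1}{2} \frac{1}{\left(-2\right) 4} \cdot \frac{1}{3} \left(-4 + 9\right) + 48\right) + 35\right) = - 165 \left(\left(\frac{1}{2} \frac{1}{-8} \cdot \frac{1}{3} \cdot 5 + 48\right) + 35\right) = - 165 \left(\left(\frac{1}{2} \left(- \frac{1}{8}\right) \frac{1}{3} \cdot 5 + 48\right) + 35\right) = - 165 \left(\left(- \frac{5}{48} + 48\right) + 35\right) = - 165 \left(\frac{2299}{48} + 35\right) = \left(-165\right) \frac{3979}{48} = - \frac{218845}{16}$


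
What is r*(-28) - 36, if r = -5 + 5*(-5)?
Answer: 804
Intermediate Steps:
r = -30 (r = -5 - 25 = -30)
r*(-28) - 36 = -30*(-28) - 36 = 840 - 36 = 804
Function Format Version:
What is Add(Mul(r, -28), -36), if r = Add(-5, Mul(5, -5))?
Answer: 804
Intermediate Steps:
r = -30 (r = Add(-5, -25) = -30)
Add(Mul(r, -28), -36) = Add(Mul(-30, -28), -36) = Add(840, -36) = 804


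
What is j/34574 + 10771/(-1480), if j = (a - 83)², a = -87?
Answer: -164812277/25584760 ≈ -6.4418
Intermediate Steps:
j = 28900 (j = (-87 - 83)² = (-170)² = 28900)
j/34574 + 10771/(-1480) = 28900/34574 + 10771/(-1480) = 28900*(1/34574) + 10771*(-1/1480) = 14450/17287 - 10771/1480 = -164812277/25584760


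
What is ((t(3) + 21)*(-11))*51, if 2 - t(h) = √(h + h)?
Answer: -12903 + 561*√6 ≈ -11529.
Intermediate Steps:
t(h) = 2 - √2*√h (t(h) = 2 - √(h + h) = 2 - √(2*h) = 2 - √2*√h)
((t(3) + 21)*(-11))*51 = (((2 - √2*√3) + 21)*(-11))*51 = (((2 - √6) + 21)*(-11))*51 = ((23 - √6)*(-11))*51 = (-253 + 11*√6)*51 = -12903 + 561*√6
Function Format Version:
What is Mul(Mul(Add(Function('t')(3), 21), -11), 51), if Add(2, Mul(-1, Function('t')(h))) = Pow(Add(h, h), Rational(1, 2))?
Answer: Add(-12903, Mul(561, Pow(6, Rational(1, 2)))) ≈ -11529.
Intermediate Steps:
Function('t')(h) = Add(2, Mul(-1, Pow(2, Rational(1, 2)), Pow(h, Rational(1, 2)))) (Function('t')(h) = Add(2, Mul(-1, Pow(Add(h, h), Rational(1, 2)))) = Add(2, Mul(-1, Pow(Mul(2, h), Rational(1, 2)))) = Add(2, Mul(-1, Mul(Pow(2, Rational(1, 2)), Pow(h, Rational(1, 2))))) = Add(2, Mul(-1, Pow(2, Rational(1, 2)), Pow(h, Rational(1, 2)))))
Mul(Mul(Add(Function('t')(3), 21), -11), 51) = Mul(Mul(Add(Add(2, Mul(-1, Pow(2, Rational(1, 2)), Pow(3, Rational(1, 2)))), 21), -11), 51) = Mul(Mul(Add(Add(2, Mul(-1, Pow(6, Rational(1, 2)))), 21), -11), 51) = Mul(Mul(Add(23, Mul(-1, Pow(6, Rational(1, 2)))), -11), 51) = Mul(Add(-253, Mul(11, Pow(6, Rational(1, 2)))), 51) = Add(-12903, Mul(561, Pow(6, Rational(1, 2))))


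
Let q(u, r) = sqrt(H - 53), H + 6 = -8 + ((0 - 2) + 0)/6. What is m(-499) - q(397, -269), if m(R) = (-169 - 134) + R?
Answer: -802 - I*sqrt(606)/3 ≈ -802.0 - 8.2057*I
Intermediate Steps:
H = -43/3 (H = -6 + (-8 + ((0 - 2) + 0)/6) = -6 + (-8 + (-2 + 0)*(1/6)) = -6 + (-8 - 2*1/6) = -6 + (-8 - 1/3) = -6 - 25/3 = -43/3 ≈ -14.333)
q(u, r) = I*sqrt(606)/3 (q(u, r) = sqrt(-43/3 - 53) = sqrt(-202/3) = I*sqrt(606)/3)
m(R) = -303 + R
m(-499) - q(397, -269) = (-303 - 499) - I*sqrt(606)/3 = -802 - I*sqrt(606)/3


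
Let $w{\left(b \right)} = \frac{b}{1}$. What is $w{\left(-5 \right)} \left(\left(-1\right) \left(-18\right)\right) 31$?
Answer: $-2790$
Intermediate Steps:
$w{\left(b \right)} = b$ ($w{\left(b \right)} = b 1 = b$)
$w{\left(-5 \right)} \left(\left(-1\right) \left(-18\right)\right) 31 = - 5 \left(\left(-1\right) \left(-18\right)\right) 31 = \left(-5\right) 18 \cdot 31 = \left(-90\right) 31 = -2790$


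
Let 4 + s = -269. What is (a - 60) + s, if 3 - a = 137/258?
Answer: -85277/258 ≈ -330.53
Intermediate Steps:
s = -273 (s = -4 - 269 = -273)
a = 637/258 (a = 3 - 137/258 = 637/258 ≈ 2.4690)
(a - 60) + s = (637/258 - 60) - 273 = -14843/258 - 273 = -85277/258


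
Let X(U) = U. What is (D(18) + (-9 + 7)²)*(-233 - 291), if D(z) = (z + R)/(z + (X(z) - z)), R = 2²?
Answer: -24628/9 ≈ -2736.4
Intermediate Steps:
R = 4
D(z) = (4 + z)/z (D(z) = (z + 4)/(z + (z - z)) = (4 + z)/(z + 0) = (4 + z)/z)
(D(18) + (-9 + 7)²)*(-233 - 291) = ((4 + 18)/18 + (-9 + 7)²)*(-233 - 291) = ((1/18)*22 + (-2)²)*(-524) = (11/9 + 4)*(-524) = (47/9)*(-524) = -24628/9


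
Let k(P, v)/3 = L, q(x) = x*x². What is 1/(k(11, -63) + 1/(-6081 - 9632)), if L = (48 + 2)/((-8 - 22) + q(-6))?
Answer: -644233/392866 ≈ -1.6398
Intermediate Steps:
q(x) = x³
L = -25/123 (L = (48 + 2)/((-8 - 22) + (-6)³) = 50/(-30 - 216) = 50/(-246) = 50*(-1/246) = -25/123 ≈ -0.20325)
k(P, v) = -25/41 (k(P, v) = 3*(-25/123) = -25/41)
1/(k(11, -63) + 1/(-6081 - 9632)) = 1/(-25/41 + 1/(-6081 - 9632)) = 1/(-25/41 + 1/(-15713)) = 1/(-25/41 - 1/15713) = 1/(-392866/644233) = -644233/392866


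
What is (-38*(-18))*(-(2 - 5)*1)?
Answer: 2052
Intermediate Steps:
(-38*(-18))*(-(2 - 5)*1) = 684*(-1*(-3)*1) = 684*(3*1) = 684*3 = 2052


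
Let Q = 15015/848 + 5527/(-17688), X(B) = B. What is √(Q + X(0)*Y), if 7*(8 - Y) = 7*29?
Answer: √3821607502449/468732 ≈ 4.1706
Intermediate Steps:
Y = -21 (Y = 8 - 29 = -21)
Q = 32612303/1874928 (Q = 15015*(1/848) + 5527*(-1/17688) = 15015/848 - 5527/17688 = 32612303/1874928 ≈ 17.394)
√(Q + X(0)*Y) = √(32612303/1874928 + 0*(-21)) = √(32612303/1874928 + 0) = √(32612303/1874928) = √3821607502449/468732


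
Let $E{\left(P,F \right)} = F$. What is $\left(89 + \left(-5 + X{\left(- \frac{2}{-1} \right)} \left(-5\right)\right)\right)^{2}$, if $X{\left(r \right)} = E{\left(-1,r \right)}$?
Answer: $5476$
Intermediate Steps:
$X{\left(r \right)} = r$
$\left(89 + \left(-5 + X{\left(- \frac{2}{-1} \right)} \left(-5\right)\right)\right)^{2} = \left(89 + \left(-5 + - \frac{2}{-1} \left(-5\right)\right)\right)^{2} = \left(89 + \left(-5 + \left(-2\right) \left(-1\right) \left(-5\right)\right)\right)^{2} = \left(89 + \left(-5 + 2 \left(-5\right)\right)\right)^{2} = \left(89 - 15\right)^{2} = 74^{2} = 5476$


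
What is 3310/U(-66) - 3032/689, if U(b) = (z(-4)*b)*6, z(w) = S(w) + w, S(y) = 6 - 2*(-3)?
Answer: -5942983/1091376 ≈ -5.4454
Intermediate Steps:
S(y) = 12 (S(y) = 6 + 6 = 12)
z(w) = 12 + w
U(b) = 48*b (U(b) = ((12 - 4)*b)*6 = (8*b)*6 = 48*b)
3310/U(-66) - 3032/689 = 3310/((48*(-66))) - 3032/689 = 3310/(-3168) - 3032*1/689 = 3310*(-1/3168) - 3032/689 = -1655/1584 - 3032/689 = -5942983/1091376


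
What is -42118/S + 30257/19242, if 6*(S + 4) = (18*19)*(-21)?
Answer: 846773213/23109642 ≈ 36.642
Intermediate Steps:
S = -1201 (S = -4 + ((18*19)*(-21))/6 = -4 + (342*(-21))/6 = -4 + (⅙)*(-7182) = -4 - 1197 = -1201)
-42118/S + 30257/19242 = -42118/(-1201) + 30257/19242 = -42118*(-1/1201) + 30257*(1/19242) = 42118/1201 + 30257/19242 = 846773213/23109642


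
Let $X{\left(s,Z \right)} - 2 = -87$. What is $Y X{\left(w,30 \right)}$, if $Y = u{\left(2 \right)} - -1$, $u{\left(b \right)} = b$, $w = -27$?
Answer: $-255$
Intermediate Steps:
$X{\left(s,Z \right)} = -85$ ($X{\left(s,Z \right)} = 2 - 87 = -85$)
$Y = 3$ ($Y = 2 - -1 = 2 + 1 = 3$)
$Y X{\left(w,30 \right)} = 3 \left(-85\right) = -255$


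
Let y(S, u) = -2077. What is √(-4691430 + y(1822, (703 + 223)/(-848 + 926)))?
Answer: I*√4693507 ≈ 2166.4*I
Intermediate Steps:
√(-4691430 + y(1822, (703 + 223)/(-848 + 926))) = √(-4691430 - 2077) = √(-4693507) = I*√4693507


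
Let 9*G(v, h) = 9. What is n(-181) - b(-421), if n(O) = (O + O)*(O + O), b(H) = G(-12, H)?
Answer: 131043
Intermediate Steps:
G(v, h) = 1 (G(v, h) = (⅑)*9 = 1)
b(H) = 1
n(O) = 4*O² (n(O) = (2*O)*(2*O) = 4*O²)
n(-181) - b(-421) = 4*(-181)² - 1*1 = 4*32761 - 1 = 131044 - 1 = 131043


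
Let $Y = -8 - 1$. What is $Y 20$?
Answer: $-180$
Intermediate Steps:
$Y = -9$ ($Y = -8 - 1 = -9$)
$Y 20 = \left(-9\right) 20 = -180$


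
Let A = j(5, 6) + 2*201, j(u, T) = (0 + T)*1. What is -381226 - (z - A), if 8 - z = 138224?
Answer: -242602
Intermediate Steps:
z = -138216 (z = 8 - 1*138224 = 8 - 138224 = -138216)
j(u, T) = T (j(u, T) = T*1 = T)
A = 408 (A = 6 + 2*201 = 6 + 402 = 408)
-381226 - (z - A) = -381226 - (-138216 - 1*408) = -381226 - (-138216 - 408) = -381226 - 1*(-138624) = -381226 + 138624 = -242602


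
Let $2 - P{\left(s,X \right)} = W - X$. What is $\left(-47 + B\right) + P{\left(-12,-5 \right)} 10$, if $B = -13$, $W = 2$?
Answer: $-110$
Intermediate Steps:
$P{\left(s,X \right)} = X$ ($P{\left(s,X \right)} = 2 - \left(2 - X\right) = 2 + \left(-2 + X\right) = X$)
$\left(-47 + B\right) + P{\left(-12,-5 \right)} 10 = \left(-47 - 13\right) - 50 = -60 - 50 = -110$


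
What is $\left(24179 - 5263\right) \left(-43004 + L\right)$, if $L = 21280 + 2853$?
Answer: $-356963836$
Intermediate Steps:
$L = 24133$
$\left(24179 - 5263\right) \left(-43004 + L\right) = \left(24179 - 5263\right) \left(-43004 + 24133\right) = 18916 \left(-18871\right) = -356963836$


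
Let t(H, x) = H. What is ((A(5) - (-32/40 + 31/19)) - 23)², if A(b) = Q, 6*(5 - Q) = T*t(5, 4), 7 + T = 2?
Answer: 69872881/324900 ≈ 215.06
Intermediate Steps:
T = -5 (T = -7 + 2 = -5)
Q = 55/6 (Q = 5 - (-5)*5/6 = 5 - ⅙*(-25) = 5 + 25/6 = 55/6 ≈ 9.1667)
A(b) = 55/6
((A(5) - (-32/40 + 31/19)) - 23)² = ((55/6 - (-32/40 + 31/19)) - 23)² = ((55/6 - (-32*1/40 + 31*(1/19))) - 23)² = ((55/6 - (-⅘ + 31/19)) - 23)² = ((55/6 - 1*79/95) - 23)² = ((55/6 - 79/95) - 23)² = (4751/570 - 23)² = (-8359/570)² = 69872881/324900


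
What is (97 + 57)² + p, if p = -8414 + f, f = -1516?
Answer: 13786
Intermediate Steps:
p = -9930 (p = -8414 - 1516 = -9930)
(97 + 57)² + p = (97 + 57)² - 9930 = 154² - 9930 = 23716 - 9930 = 13786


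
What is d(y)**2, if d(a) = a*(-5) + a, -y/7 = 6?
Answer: 28224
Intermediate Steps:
y = -42 (y = -7*6 = -42)
d(a) = -4*a (d(a) = -5*a + a = -4*a)
d(y)**2 = (-4*(-42))**2 = 168**2 = 28224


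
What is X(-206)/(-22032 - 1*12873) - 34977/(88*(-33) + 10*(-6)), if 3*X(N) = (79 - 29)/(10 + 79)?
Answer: 1671655001/141658452 ≈ 11.801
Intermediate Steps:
X(N) = 50/267 (X(N) = ((79 - 29)/(10 + 79))/3 = (50/89)/3 = (50*(1/89))/3 = (⅓)*(50/89) = 50/267)
X(-206)/(-22032 - 1*12873) - 34977/(88*(-33) + 10*(-6)) = 50/(267*(-22032 - 1*12873)) - 34977/(88*(-33) + 10*(-6)) = 50/(267*(-22032 - 12873)) - 34977/(-2904 - 60) = (50/267)/(-34905) - 34977/(-2964) = (50/267)*(-1/34905) - 34977*(-1/2964) = -10/1863927 + 11659/988 = 1671655001/141658452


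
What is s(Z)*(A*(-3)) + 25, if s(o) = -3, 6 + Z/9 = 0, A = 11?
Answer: 124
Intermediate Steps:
Z = -54 (Z = -54 + 9*0 = -54 + 0 = -54)
s(Z)*(A*(-3)) + 25 = -33*(-3) + 25 = -3*(-33) + 25 = 99 + 25 = 124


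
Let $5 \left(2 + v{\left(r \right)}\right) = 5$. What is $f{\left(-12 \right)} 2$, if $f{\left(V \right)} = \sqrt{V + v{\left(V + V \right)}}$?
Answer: $2 i \sqrt{13} \approx 7.2111 i$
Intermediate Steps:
$v{\left(r \right)} = -1$ ($v{\left(r \right)} = -2 + \frac{1}{5} \cdot 5 = -2 + 1 = -1$)
$f{\left(V \right)} = \sqrt{-1 + V}$ ($f{\left(V \right)} = \sqrt{V - 1} = \sqrt{-1 + V}$)
$f{\left(-12 \right)} 2 = \sqrt{-1 - 12} \cdot 2 = \sqrt{-13} \cdot 2 = i \sqrt{13} \cdot 2 = 2 i \sqrt{13}$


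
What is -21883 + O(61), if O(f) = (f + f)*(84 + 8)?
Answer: -10659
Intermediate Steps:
O(f) = 184*f (O(f) = (2*f)*92 = 184*f)
-21883 + O(61) = -21883 + 184*61 = -21883 + 11224 = -10659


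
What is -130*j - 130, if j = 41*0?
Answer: -130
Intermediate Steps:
j = 0
-130*j - 130 = -130*0 - 130 = 0 - 130 = -130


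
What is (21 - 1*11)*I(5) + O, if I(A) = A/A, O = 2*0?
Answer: 10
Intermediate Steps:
O = 0
I(A) = 1
(21 - 1*11)*I(5) + O = (21 - 1*11)*1 + 0 = (21 - 11)*1 + 0 = 10*1 + 0 = 10 + 0 = 10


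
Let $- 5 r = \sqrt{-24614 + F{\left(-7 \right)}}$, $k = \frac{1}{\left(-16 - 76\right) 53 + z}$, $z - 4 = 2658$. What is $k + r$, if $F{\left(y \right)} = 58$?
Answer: $- \frac{1}{2214} - \frac{2 i \sqrt{6139}}{5} \approx -0.00045167 - 31.341 i$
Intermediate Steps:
$z = 2662$ ($z = 4 + 2658 = 2662$)
$k = - \frac{1}{2214}$ ($k = \frac{1}{\left(-16 - 76\right) 53 + 2662} = \frac{1}{\left(-92\right) 53 + 2662} = \frac{1}{-4876 + 2662} = \frac{1}{-2214} = - \frac{1}{2214} \approx -0.00045167$)
$r = - \frac{2 i \sqrt{6139}}{5}$ ($r = - \frac{\sqrt{-24614 + 58}}{5} = - \frac{\sqrt{-24556}}{5} = - \frac{2 i \sqrt{6139}}{5} \approx - 31.341 i$)
$k + r = - \frac{1}{2214} - \frac{2 i \sqrt{6139}}{5}$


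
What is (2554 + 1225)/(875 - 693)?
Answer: 3779/182 ≈ 20.764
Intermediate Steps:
(2554 + 1225)/(875 - 693) = 3779/182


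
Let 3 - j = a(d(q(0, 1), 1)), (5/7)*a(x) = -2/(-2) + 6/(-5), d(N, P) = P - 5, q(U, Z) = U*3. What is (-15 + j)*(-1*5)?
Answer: 293/5 ≈ 58.600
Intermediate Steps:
q(U, Z) = 3*U
d(N, P) = -5 + P
a(x) = -7/25 (a(x) = 7*(-2/(-2) + 6/(-5))/5 = 7*(-2*(-½) + 6*(-⅕))/5 = 7*(1 - 6/5)/5 = (7/5)*(-⅕) = -7/25)
j = 82/25 (j = 3 - 1*(-7/25) = 3 + 7/25 = 82/25 ≈ 3.2800)
(-15 + j)*(-1*5) = (-15 + 82/25)*(-1*5) = -293/25*(-5) = 293/5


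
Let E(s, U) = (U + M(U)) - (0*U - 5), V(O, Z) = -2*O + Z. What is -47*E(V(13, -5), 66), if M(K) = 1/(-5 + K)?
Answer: -203604/61 ≈ -3337.8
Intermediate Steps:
V(O, Z) = Z - 2*O
E(s, U) = 5 + U + 1/(-5 + U) (E(s, U) = (U + 1/(-5 + U)) - (0*U - 5) = (U + 1/(-5 + U)) - (0 - 5) = (U + 1/(-5 + U)) - 1*(-5) = (U + 1/(-5 + U)) + 5 = 5 + U + 1/(-5 + U))
-47*E(V(13, -5), 66) = -47*(-24 + 66**2)/(-5 + 66) = -47*(-24 + 4356)/61 = -47*4332/61 = -203604/61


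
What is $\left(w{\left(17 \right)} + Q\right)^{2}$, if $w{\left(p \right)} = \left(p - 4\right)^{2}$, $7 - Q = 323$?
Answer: $21609$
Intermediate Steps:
$Q = -316$ ($Q = 7 - 323 = -316$)
$w{\left(p \right)} = \left(-4 + p\right)^{2}$
$\left(w{\left(17 \right)} + Q\right)^{2} = \left(\left(-4 + 17\right)^{2} - 316\right)^{2} = \left(13^{2} - 316\right)^{2} = \left(169 - 316\right)^{2} = \left(-147\right)^{2} = 21609$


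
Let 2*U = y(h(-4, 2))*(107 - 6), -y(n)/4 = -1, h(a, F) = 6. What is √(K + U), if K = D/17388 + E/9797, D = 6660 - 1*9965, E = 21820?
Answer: √164472086971841397/28391706 ≈ 14.284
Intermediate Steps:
y(n) = 4 (y(n) = -4*(-1) = 4)
D = -3305 (D = 6660 - 9965 = -3305)
U = 202 (U = (4*(107 - 6))/2 = (4*101)/2 = (½)*404 = 202)
K = 347027075/170350236 (K = -3305/17388 + 21820/9797 = 347027075/170350236 ≈ 2.0371)
√(K + U) = √(347027075/170350236 + 202) = √(34757774747/170350236) = √164472086971841397/28391706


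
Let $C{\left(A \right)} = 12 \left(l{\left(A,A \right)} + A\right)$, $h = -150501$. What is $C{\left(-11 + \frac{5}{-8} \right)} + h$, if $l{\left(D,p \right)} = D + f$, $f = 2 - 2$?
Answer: $-150780$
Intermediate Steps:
$f = 0$ ($f = 2 - 2 = 0$)
$l{\left(D,p \right)} = D$ ($l{\left(D,p \right)} = D + 0 = D$)
$C{\left(A \right)} = 24 A$ ($C{\left(A \right)} = 12 \left(A + A\right) = 12 \cdot 2 A = 24 A$)
$C{\left(-11 + \frac{5}{-8} \right)} + h = 24 \left(-11 + \frac{5}{-8}\right) - 150501 = 24 \left(-11 + 5 \left(- \frac{1}{8}\right)\right) - 150501 = 24 \left(-11 - \frac{5}{8}\right) - 150501 = 24 \left(- \frac{93}{8}\right) - 150501 = -279 - 150501 = -150780$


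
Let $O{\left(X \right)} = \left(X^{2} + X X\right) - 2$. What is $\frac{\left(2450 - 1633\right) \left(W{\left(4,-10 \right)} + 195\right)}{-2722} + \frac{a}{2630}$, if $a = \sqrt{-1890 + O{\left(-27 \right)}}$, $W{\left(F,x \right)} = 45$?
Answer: $- \frac{98040}{1361} + \frac{i \sqrt{434}}{2630} \approx -72.035 + 0.0079212 i$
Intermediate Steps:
$O{\left(X \right)} = -2 + 2 X^{2}$ ($O{\left(X \right)} = \left(X^{2} + X^{2}\right) - 2 = 2 X^{2} - 2 = -2 + 2 X^{2}$)
$a = i \sqrt{434}$ ($a = \sqrt{-1890 - \left(2 - 2 \left(-27\right)^{2}\right)} = \sqrt{-1890 + \left(-2 + 2 \cdot 729\right)} = \sqrt{-1890 + \left(-2 + 1458\right)} = \sqrt{-1890 + 1456} = \sqrt{-434} = i \sqrt{434} \approx 20.833 i$)
$\frac{\left(2450 - 1633\right) \left(W{\left(4,-10 \right)} + 195\right)}{-2722} + \frac{a}{2630} = \frac{\left(2450 - 1633\right) \left(45 + 195\right)}{-2722} + \frac{i \sqrt{434}}{2630} = 817 \cdot 240 \left(- \frac{1}{2722}\right) + i \sqrt{434} \cdot \frac{1}{2630} = 196080 \left(- \frac{1}{2722}\right) + \frac{i \sqrt{434}}{2630} = - \frac{98040}{1361} + \frac{i \sqrt{434}}{2630}$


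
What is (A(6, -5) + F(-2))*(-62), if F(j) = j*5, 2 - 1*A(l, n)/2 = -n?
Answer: 992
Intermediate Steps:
A(l, n) = 4 + 2*n (A(l, n) = 4 - (-2)*n = 4 + 2*n)
F(j) = 5*j
(A(6, -5) + F(-2))*(-62) = ((4 + 2*(-5)) + 5*(-2))*(-62) = ((4 - 10) - 10)*(-62) = (-6 - 10)*(-62) = -16*(-62) = 992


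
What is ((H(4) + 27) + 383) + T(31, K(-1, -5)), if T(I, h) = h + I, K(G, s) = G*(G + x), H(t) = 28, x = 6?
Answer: 464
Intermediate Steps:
K(G, s) = G*(6 + G) (K(G, s) = G*(G + 6) = G*(6 + G))
T(I, h) = I + h
((H(4) + 27) + 383) + T(31, K(-1, -5)) = ((28 + 27) + 383) + (31 - (6 - 1)) = (55 + 383) + (31 - 1*5) = 438 + (31 - 5) = 438 + 26 = 464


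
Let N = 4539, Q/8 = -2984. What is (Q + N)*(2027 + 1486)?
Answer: -67916829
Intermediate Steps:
Q = -23872 (Q = 8*(-2984) = -23872)
(Q + N)*(2027 + 1486) = (-23872 + 4539)*(2027 + 1486) = -19333*3513 = -67916829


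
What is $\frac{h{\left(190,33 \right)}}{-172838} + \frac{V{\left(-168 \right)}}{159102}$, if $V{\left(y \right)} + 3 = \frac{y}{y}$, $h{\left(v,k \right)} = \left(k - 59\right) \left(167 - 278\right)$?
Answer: $- \frac{114878512}{6874717869} \approx -0.01671$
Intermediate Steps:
$h{\left(v,k \right)} = 6549 - 111 k$ ($h{\left(v,k \right)} = \left(-59 + k\right) \left(-111\right) = 6549 - 111 k$)
$V{\left(y \right)} = -2$ ($V{\left(y \right)} = -3 + \frac{y}{y} = -3 + 1 = -2$)
$\frac{h{\left(190,33 \right)}}{-172838} + \frac{V{\left(-168 \right)}}{159102} = \frac{6549 - 3663}{-172838} - \frac{2}{159102} = \left(6549 - 3663\right) \left(- \frac{1}{172838}\right) - \frac{1}{79551} = 2886 \left(- \frac{1}{172838}\right) - \frac{1}{79551} = - \frac{1443}{86419} - \frac{1}{79551} = - \frac{114878512}{6874717869}$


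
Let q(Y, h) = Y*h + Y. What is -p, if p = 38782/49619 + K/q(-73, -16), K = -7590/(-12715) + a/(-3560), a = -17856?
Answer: -16123831489328/20494967928725 ≈ -0.78672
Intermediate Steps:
q(Y, h) = Y + Y*h
K = 6351486/1131635 (K = -7590/(-12715) - 17856/(-3560) = -7590*(-1/12715) - 17856*(-1/3560) = 1518/2543 + 2232/445 = 6351486/1131635 ≈ 5.6127)
p = 16123831489328/20494967928725 (p = 38782/49619 + 6351486/(1131635*((-73*(1 - 16)))) = 38782*(1/49619) + 6351486/(1131635*((-73*(-15)))) = 38782/49619 + (6351486/1131635)/1095 = 38782/49619 + (6351486/1131635)*(1/1095) = 38782/49619 + 2117162/413046775 = 16123831489328/20494967928725 ≈ 0.78672)
-p = -1*16123831489328/20494967928725 = -16123831489328/20494967928725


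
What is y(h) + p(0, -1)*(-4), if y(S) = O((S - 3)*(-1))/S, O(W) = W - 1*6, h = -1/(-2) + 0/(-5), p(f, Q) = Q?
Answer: -3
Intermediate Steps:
h = ½ (h = -1*(-½) + 0*(-⅕) = ½ + 0 = ½ ≈ 0.50000)
O(W) = -6 + W (O(W) = W - 6 = -6 + W)
y(S) = (-3 - S)/S (y(S) = (-6 + (S - 3)*(-1))/S = (-6 + (-3 + S)*(-1))/S = (-6 + (3 - S))/S = (-3 - S)/S)
y(h) + p(0, -1)*(-4) = (-3 - 1*½)/(½) - 1*(-4) = 2*(-3 - ½) + 4 = 2*(-7/2) + 4 = -7 + 4 = -3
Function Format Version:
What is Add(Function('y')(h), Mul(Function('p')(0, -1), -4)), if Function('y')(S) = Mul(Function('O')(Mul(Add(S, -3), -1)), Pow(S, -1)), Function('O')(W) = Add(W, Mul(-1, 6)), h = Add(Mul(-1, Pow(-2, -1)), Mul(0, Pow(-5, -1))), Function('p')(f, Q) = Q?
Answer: -3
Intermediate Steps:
h = Rational(1, 2) (h = Add(Mul(-1, Rational(-1, 2)), Mul(0, Rational(-1, 5))) = Add(Rational(1, 2), 0) = Rational(1, 2) ≈ 0.50000)
Function('O')(W) = Add(-6, W) (Function('O')(W) = Add(W, -6) = Add(-6, W))
Function('y')(S) = Mul(Pow(S, -1), Add(-3, Mul(-1, S))) (Function('y')(S) = Mul(Add(-6, Mul(Add(S, -3), -1)), Pow(S, -1)) = Mul(Add(-6, Mul(Add(-3, S), -1)), Pow(S, -1)) = Mul(Add(-6, Add(3, Mul(-1, S))), Pow(S, -1)) = Mul(Add(-3, Mul(-1, S)), Pow(S, -1)) = Mul(Pow(S, -1), Add(-3, Mul(-1, S))))
Add(Function('y')(h), Mul(Function('p')(0, -1), -4)) = Add(Mul(Pow(Rational(1, 2), -1), Add(-3, Mul(-1, Rational(1, 2)))), Mul(-1, -4)) = Add(Mul(2, Add(-3, Rational(-1, 2))), 4) = Add(Mul(2, Rational(-7, 2)), 4) = Add(-7, 4) = -3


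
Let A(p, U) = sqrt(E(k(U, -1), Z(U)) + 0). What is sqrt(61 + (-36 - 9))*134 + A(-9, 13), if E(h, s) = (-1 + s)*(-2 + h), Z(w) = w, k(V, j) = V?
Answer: 536 + 2*sqrt(33) ≈ 547.49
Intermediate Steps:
A(p, U) = sqrt(2 + U**2 - 3*U) (A(p, U) = sqrt((2 - U - 2*U + U*U) + 0) = sqrt((2 - U - 2*U + U**2) + 0) = sqrt((2 + U**2 - 3*U) + 0) = sqrt(2 + U**2 - 3*U))
sqrt(61 + (-36 - 9))*134 + A(-9, 13) = sqrt(61 + (-36 - 9))*134 + sqrt(2 + 13**2 - 3*13) = sqrt(61 - 45)*134 + sqrt(2 + 169 - 39) = sqrt(16)*134 + sqrt(132) = 4*134 + 2*sqrt(33) = 536 + 2*sqrt(33)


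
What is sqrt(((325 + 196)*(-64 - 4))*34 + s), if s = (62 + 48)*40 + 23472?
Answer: 2*I*sqrt(294170) ≈ 1084.7*I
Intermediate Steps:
s = 27872 (s = 110*40 + 23472 = 4400 + 23472 = 27872)
sqrt(((325 + 196)*(-64 - 4))*34 + s) = sqrt(((325 + 196)*(-64 - 4))*34 + 27872) = sqrt((521*(-68))*34 + 27872) = sqrt(-35428*34 + 27872) = sqrt(-1204552 + 27872) = sqrt(-1176680) = 2*I*sqrt(294170)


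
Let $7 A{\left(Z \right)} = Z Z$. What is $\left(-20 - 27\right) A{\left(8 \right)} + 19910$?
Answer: $\frac{136362}{7} \approx 19480.0$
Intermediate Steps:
$A{\left(Z \right)} = \frac{Z^{2}}{7}$ ($A{\left(Z \right)} = \frac{Z Z}{7} = \frac{Z^{2}}{7}$)
$\left(-20 - 27\right) A{\left(8 \right)} + 19910 = \left(-20 - 27\right) \frac{8^{2}}{7} + 19910 = - 47 \cdot \frac{1}{7} \cdot 64 + 19910 = \left(-47\right) \frac{64}{7} + 19910 = - \frac{3008}{7} + 19910 = \frac{136362}{7}$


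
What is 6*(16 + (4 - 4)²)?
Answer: 96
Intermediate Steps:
6*(16 + (4 - 4)²) = 6*(16 + 0²) = 6*(16 + 0) = 6*16 = 96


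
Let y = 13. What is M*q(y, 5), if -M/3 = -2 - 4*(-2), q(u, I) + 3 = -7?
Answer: 180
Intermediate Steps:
q(u, I) = -10 (q(u, I) = -3 - 7 = -10)
M = -18 (M = -3*(-2 - 4*(-2)) = -3*(-2 + 8) = -3*6 = -18)
M*q(y, 5) = -18*(-10) = 180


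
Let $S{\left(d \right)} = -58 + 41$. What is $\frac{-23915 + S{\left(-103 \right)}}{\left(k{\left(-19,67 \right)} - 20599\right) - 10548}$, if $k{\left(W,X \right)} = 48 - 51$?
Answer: $\frac{11966}{15575} \approx 0.76828$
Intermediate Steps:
$k{\left(W,X \right)} = -3$ ($k{\left(W,X \right)} = 48 - 51 = -3$)
$S{\left(d \right)} = -17$
$\frac{-23915 + S{\left(-103 \right)}}{\left(k{\left(-19,67 \right)} - 20599\right) - 10548} = \frac{-23915 - 17}{\left(-3 - 20599\right) - 10548} = - \frac{23932}{-20602 - 10548} = - \frac{23932}{-31150} = \left(-23932\right) \left(- \frac{1}{31150}\right) = \frac{11966}{15575}$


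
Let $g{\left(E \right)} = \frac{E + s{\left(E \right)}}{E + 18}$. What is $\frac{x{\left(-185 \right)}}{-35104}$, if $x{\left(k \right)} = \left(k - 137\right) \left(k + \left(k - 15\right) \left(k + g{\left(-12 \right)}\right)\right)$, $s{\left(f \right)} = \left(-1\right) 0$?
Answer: $\frac{5991615}{17552} \approx 341.36$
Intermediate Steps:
$s{\left(f \right)} = 0$
$g{\left(E \right)} = \frac{E}{18 + E}$ ($g{\left(E \right)} = \frac{E + 0}{E + 18} = \frac{E}{18 + E}$)
$x{\left(k \right)} = \left(-137 + k\right) \left(k + \left(-15 + k\right) \left(-2 + k\right)\right)$ ($x{\left(k \right)} = \left(k - 137\right) \left(k + \left(k - 15\right) \left(k - \frac{12}{18 - 12}\right)\right) = \left(-137 + k\right) \left(k + \left(-15 + k\right) \left(k - \frac{12}{6}\right)\right) = \left(-137 + k\right) \left(k + \left(-15 + k\right) \left(k - 2\right)\right) = \left(-137 + k\right) \left(k + \left(-15 + k\right) \left(-2 + k\right)\right)$)
$\frac{x{\left(-185 \right)}}{-35104} = \frac{-4110 + \left(-185\right)^{3} - 153 \left(-185\right)^{2} + 2222 \left(-185\right)}{-35104} = \left(-4110 - 6331625 - 5236425 - 411070\right) \left(- \frac{1}{35104}\right) = \left(-11983230\right) \left(- \frac{1}{35104}\right) = \frac{5991615}{17552}$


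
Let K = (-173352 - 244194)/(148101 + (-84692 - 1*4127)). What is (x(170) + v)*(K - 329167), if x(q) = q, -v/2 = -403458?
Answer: -7874776696852520/29641 ≈ -2.6567e+11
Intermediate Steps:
v = 806916 (v = -2*(-403458) = 806916)
K = -208773/29641 (K = -417546/(148101 + (-84692 - 4127)) = -417546/(148101 - 88819) = -417546/59282 = -417546*1/59282 = -208773/29641 ≈ -7.0434)
(x(170) + v)*(K - 329167) = (170 + 806916)*(-208773/29641 - 329167) = 807086*(-9757047820/29641) = -7874776696852520/29641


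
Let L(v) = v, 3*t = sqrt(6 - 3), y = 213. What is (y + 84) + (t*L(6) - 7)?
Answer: 290 + 2*sqrt(3) ≈ 293.46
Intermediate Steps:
t = sqrt(3)/3 (t = sqrt(6 - 3)/3 = sqrt(3)/3 ≈ 0.57735)
(y + 84) + (t*L(6) - 7) = (213 + 84) + ((sqrt(3)/3)*6 - 7) = 297 + (2*sqrt(3) - 7) = 297 + (-7 + 2*sqrt(3)) = 290 + 2*sqrt(3)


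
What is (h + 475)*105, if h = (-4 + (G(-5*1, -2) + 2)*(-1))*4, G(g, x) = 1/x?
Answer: 47565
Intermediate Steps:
h = -22 (h = (-4 + (1/(-2) + 2)*(-1))*4 = (-4 + (-½ + 2)*(-1))*4 = (-4 + (3/2)*(-1))*4 = (-4 - 3/2)*4 = -11/2*4 = -22)
(h + 475)*105 = (-22 + 475)*105 = 453*105 = 47565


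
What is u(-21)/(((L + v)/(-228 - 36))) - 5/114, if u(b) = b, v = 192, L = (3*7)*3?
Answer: 210247/9690 ≈ 21.697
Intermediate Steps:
L = 63 (L = 21*3 = 63)
u(-21)/(((L + v)/(-228 - 36))) - 5/114 = -21*(-228 - 36)/(63 + 192) - 5/114 = -21/(255/(-264)) - 5*1/114 = -21/(255*(-1/264)) - 5/114 = -21/(-85/88) - 5/114 = -21*(-88/85) - 5/114 = 1848/85 - 5/114 = 210247/9690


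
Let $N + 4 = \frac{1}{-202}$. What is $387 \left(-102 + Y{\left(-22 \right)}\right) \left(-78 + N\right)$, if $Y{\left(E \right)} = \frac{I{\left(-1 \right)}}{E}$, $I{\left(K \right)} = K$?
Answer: $\frac{14379099165}{4444} \approx 3.2356 \cdot 10^{6}$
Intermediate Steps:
$N = - \frac{809}{202}$ ($N = -4 + \frac{1}{-202} = -4 - \frac{1}{202} = - \frac{809}{202} \approx -4.005$)
$Y{\left(E \right)} = - \frac{1}{E}$
$387 \left(-102 + Y{\left(-22 \right)}\right) \left(-78 + N\right) = 387 \left(-102 - \frac{1}{-22}\right) \left(-78 - \frac{809}{202}\right) = 387 \left(-102 - - \frac{1}{22}\right) \left(- \frac{16565}{202}\right) = 387 \left(-102 + \frac{1}{22}\right) \left(- \frac{16565}{202}\right) = 387 \left(\left(- \frac{2243}{22}\right) \left(- \frac{16565}{202}\right)\right) = 387 \cdot \frac{37155295}{4444} = \frac{14379099165}{4444}$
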